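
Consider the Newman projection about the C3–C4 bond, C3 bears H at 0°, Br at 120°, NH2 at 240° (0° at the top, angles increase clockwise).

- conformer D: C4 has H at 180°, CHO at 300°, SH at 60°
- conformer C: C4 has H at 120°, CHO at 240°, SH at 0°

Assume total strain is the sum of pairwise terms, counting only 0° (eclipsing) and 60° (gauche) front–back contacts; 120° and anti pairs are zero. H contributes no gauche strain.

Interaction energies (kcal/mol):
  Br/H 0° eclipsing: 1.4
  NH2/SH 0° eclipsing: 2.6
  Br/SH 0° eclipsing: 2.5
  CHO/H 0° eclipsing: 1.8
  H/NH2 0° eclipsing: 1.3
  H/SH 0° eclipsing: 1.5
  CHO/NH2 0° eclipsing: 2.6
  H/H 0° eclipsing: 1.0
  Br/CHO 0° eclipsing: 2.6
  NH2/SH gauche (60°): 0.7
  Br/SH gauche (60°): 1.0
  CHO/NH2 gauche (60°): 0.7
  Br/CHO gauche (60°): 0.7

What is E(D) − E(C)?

D (staggered): Br(120°)/SH(60°) gauche 1.0; NH2(240°)/CHO(300°) gauche 0.7 → 1.7 kcal/mol.
C (eclipsed): H(0°)/SH(0°) eclipsed 1.5; Br(120°)/H(120°) eclipsed 1.4; NH2(240°)/CHO(240°) eclipsed 2.6 → 5.5 kcal/mol.
E(D) − E(C) = 1.7 − 5.5 = -3.8 kcal/mol.

-3.8 kcal/mol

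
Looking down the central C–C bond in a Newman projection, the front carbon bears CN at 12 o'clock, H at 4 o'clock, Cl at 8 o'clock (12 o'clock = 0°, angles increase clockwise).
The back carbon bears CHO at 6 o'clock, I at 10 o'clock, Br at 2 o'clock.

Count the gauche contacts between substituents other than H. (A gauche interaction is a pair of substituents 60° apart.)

4

Non-H gauche pairs: CN(0°)/I(300°); CN(0°)/Br(60°); Cl(240°)/CHO(180°); Cl(240°)/I(300°) — 4 interactions.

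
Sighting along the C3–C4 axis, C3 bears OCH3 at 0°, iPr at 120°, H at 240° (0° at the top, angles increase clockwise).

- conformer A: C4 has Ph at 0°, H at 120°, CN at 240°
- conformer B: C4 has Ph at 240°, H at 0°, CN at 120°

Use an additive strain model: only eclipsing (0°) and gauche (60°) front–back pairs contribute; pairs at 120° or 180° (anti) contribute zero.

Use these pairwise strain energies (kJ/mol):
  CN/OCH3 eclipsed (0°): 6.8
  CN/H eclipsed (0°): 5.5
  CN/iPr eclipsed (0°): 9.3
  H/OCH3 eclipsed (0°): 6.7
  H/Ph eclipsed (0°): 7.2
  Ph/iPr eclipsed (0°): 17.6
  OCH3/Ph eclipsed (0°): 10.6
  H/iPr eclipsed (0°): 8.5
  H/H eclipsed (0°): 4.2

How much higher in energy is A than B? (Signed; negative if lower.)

+1.4 kJ/mol

A is eclipsed. OCH3 at 0° is eclipsed with Ph at 0° (10.6); iPr at 120° is eclipsed with H at 120° (8.5); H at 240° is eclipsed with CN at 240° (5.5). Total 24.6 kJ/mol.
B is eclipsed. OCH3 at 0° is eclipsed with H at 0° (6.7); iPr at 120° is eclipsed with CN at 120° (9.3); H at 240° is eclipsed with Ph at 240° (7.2). Total 23.2 kJ/mol.
E(A) − E(B) = 24.6 − 23.2 = +1.4 kJ/mol.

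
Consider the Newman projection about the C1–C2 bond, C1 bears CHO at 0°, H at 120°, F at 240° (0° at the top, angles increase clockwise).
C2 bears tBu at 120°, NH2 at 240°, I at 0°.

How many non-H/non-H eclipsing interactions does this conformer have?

Non-H eclipsing pairs: CHO(0°)/I(0°); F(240°)/NH2(240°) — 2 interactions.

2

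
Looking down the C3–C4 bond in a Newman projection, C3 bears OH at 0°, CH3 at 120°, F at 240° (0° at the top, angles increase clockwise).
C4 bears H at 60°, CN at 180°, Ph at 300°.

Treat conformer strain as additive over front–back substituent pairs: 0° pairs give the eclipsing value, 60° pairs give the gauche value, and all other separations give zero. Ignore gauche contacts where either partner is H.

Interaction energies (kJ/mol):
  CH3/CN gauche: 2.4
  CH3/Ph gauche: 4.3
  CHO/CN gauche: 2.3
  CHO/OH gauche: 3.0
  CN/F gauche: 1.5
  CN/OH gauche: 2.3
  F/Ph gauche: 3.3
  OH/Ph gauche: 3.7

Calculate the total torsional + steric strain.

This conformer (staggered): OH(0°)/Ph(300°) gauche 3.7; CH3(120°)/CN(180°) gauche 2.4; F(240°)/CN(180°) gauche 1.5; F(240°)/Ph(300°) gauche 3.3 → 10.9 kJ/mol.

10.9 kJ/mol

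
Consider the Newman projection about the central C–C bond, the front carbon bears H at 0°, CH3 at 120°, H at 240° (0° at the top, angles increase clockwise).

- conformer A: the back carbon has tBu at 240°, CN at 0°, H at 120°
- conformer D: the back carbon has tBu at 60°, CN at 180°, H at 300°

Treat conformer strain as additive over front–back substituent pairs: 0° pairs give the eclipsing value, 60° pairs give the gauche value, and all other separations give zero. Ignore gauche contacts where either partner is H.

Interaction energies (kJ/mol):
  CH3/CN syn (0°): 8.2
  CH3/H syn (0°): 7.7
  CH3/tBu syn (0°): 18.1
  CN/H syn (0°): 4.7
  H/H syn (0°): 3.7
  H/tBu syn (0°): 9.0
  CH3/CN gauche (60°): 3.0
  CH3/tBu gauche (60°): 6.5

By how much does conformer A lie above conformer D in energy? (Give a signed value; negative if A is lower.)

+11.9 kJ/mol

A (eclipsed): H(0°)/CN(0°) eclipsed 4.7; CH3(120°)/H(120°) eclipsed 7.7; H(240°)/tBu(240°) eclipsed 9.0 → 21.4 kJ/mol.
D (staggered): CH3(120°)/tBu(60°) gauche 6.5; CH3(120°)/CN(180°) gauche 3.0 → 9.5 kJ/mol.
E(A) − E(D) = 21.4 − 9.5 = +11.9 kJ/mol.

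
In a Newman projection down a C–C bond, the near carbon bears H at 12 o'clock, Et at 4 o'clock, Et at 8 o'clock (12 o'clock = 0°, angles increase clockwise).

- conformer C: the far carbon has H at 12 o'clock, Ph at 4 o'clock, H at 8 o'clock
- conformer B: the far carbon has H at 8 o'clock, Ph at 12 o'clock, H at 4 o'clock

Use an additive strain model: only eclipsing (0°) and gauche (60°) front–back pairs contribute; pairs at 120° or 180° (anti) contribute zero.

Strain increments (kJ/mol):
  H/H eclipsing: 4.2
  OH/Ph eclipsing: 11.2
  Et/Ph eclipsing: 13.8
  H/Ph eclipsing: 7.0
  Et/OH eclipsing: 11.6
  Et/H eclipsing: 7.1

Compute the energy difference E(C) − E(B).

C (eclipsed): H(0°)/H(0°) eclipsed 4.2; Et(120°)/Ph(120°) eclipsed 13.8; Et(240°)/H(240°) eclipsed 7.1 → 25.1 kJ/mol.
B (eclipsed): H(0°)/Ph(0°) eclipsed 7.0; Et(120°)/H(120°) eclipsed 7.1; Et(240°)/H(240°) eclipsed 7.1 → 21.2 kJ/mol.
E(C) − E(B) = 25.1 − 21.2 = +3.9 kJ/mol.

+3.9 kJ/mol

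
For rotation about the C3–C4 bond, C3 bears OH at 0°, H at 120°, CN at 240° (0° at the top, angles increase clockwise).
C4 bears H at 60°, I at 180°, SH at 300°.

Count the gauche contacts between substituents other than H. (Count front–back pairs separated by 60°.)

3

Non-H gauche pairs: OH(0°)/SH(300°); CN(240°)/I(180°); CN(240°)/SH(300°) — 3 interactions.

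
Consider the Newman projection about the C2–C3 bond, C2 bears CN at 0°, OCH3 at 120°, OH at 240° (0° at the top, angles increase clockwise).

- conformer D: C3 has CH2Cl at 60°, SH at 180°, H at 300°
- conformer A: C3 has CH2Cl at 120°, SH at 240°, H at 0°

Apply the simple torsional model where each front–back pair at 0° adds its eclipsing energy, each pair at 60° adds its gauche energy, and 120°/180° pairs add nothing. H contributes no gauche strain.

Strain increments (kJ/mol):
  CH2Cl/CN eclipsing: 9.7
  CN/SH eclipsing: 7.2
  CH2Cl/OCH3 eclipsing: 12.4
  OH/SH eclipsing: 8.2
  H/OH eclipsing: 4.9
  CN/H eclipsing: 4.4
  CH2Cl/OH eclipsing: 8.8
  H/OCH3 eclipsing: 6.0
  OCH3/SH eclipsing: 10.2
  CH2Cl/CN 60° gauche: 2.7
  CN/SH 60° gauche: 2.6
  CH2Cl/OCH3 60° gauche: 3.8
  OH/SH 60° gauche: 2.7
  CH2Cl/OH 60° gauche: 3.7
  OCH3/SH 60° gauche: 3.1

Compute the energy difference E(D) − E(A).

D (staggered): CN(0°)/CH2Cl(60°) gauche 2.7; OCH3(120°)/CH2Cl(60°) gauche 3.8; OCH3(120°)/SH(180°) gauche 3.1; OH(240°)/SH(180°) gauche 2.7 → 12.3 kJ/mol.
A (eclipsed): CN(0°)/H(0°) eclipsed 4.4; OCH3(120°)/CH2Cl(120°) eclipsed 12.4; OH(240°)/SH(240°) eclipsed 8.2 → 25.0 kJ/mol.
E(D) − E(A) = 12.3 − 25.0 = -12.7 kJ/mol.

-12.7 kJ/mol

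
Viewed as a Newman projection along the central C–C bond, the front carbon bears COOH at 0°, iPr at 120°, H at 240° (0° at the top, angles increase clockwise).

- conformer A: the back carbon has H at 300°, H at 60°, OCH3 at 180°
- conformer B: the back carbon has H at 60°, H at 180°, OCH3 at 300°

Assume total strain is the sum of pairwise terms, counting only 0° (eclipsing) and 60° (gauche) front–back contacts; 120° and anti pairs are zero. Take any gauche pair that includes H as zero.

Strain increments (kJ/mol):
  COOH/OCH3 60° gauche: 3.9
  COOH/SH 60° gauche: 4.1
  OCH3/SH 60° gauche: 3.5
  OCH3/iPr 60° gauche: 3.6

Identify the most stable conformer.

A

A (staggered): iPr(120°)/OCH3(180°) gauche 3.6 → 3.6 kJ/mol.
B (staggered): COOH(0°)/OCH3(300°) gauche 3.9 → 3.9 kJ/mol.
A has the lowest total (3.6 kJ/mol).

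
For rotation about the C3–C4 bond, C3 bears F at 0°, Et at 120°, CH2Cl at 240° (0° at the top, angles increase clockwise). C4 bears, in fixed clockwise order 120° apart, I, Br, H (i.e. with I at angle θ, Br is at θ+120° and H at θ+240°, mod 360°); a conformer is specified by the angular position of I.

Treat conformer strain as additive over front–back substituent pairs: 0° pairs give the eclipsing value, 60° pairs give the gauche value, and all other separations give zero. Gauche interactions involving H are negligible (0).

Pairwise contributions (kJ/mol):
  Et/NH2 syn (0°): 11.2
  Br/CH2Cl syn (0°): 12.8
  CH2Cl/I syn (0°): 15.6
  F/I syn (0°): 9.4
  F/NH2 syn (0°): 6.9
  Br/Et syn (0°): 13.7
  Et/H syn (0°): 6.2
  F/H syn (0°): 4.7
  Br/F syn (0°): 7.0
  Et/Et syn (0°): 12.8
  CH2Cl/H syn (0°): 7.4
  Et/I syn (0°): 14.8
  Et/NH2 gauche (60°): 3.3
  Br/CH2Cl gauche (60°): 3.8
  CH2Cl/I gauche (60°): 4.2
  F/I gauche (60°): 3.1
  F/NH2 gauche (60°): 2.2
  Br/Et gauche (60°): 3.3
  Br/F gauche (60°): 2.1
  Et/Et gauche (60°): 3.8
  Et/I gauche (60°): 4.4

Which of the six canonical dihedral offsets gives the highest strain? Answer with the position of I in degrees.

I at 0° (eclipsed): F(0°)/I(0°) eclipsed 9.4; Et(120°)/Br(120°) eclipsed 13.7; CH2Cl(240°)/H(240°) eclipsed 7.4 → 30.5 kJ/mol.
I at 60° (staggered): F(0°)/I(60°) gauche 3.1; Et(120°)/I(60°) gauche 4.4; Et(120°)/Br(180°) gauche 3.3; CH2Cl(240°)/Br(180°) gauche 3.8 → 14.6 kJ/mol.
I at 120° (eclipsed): F(0°)/H(0°) eclipsed 4.7; Et(120°)/I(120°) eclipsed 14.8; CH2Cl(240°)/Br(240°) eclipsed 12.8 → 32.3 kJ/mol.
I at 180° (staggered): F(0°)/Br(300°) gauche 2.1; Et(120°)/I(180°) gauche 4.4; CH2Cl(240°)/I(180°) gauche 4.2; CH2Cl(240°)/Br(300°) gauche 3.8 → 14.5 kJ/mol.
I at 240° (eclipsed): F(0°)/Br(0°) eclipsed 7.0; Et(120°)/H(120°) eclipsed 6.2; CH2Cl(240°)/I(240°) eclipsed 15.6 → 28.8 kJ/mol.
I at 300° (staggered): F(0°)/I(300°) gauche 3.1; F(0°)/Br(60°) gauche 2.1; Et(120°)/Br(60°) gauche 3.3; CH2Cl(240°)/I(300°) gauche 4.2 → 12.7 kJ/mol.
The maximum (32.3 kJ/mol) occurs with I at 120°.

120°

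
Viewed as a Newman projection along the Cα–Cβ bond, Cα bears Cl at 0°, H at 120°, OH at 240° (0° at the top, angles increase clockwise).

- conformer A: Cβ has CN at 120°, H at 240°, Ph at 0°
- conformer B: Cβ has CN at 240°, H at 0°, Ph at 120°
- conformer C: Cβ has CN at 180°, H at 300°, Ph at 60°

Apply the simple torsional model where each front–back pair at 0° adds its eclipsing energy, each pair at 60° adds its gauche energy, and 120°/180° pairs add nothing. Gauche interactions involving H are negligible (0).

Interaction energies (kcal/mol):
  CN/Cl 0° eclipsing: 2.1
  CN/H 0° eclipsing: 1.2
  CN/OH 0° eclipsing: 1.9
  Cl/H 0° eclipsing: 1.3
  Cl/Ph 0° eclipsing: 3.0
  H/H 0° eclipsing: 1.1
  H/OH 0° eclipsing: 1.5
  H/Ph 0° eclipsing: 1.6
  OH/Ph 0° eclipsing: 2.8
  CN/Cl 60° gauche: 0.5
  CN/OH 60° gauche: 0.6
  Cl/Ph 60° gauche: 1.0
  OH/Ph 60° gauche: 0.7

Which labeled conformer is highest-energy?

A

A (eclipsed): Cl–Ph eclipsed, H–CN eclipsed, OH–H eclipsed; 3.0 + 1.2 + 1.5 = 5.7 kcal/mol.
B (eclipsed): Cl–H eclipsed, H–Ph eclipsed, OH–CN eclipsed; 1.3 + 1.6 + 1.9 = 4.8 kcal/mol.
C (staggered): Cl–Ph gauche, OH–CN gauche; 1.0 + 0.6 = 1.6 kcal/mol.
A has the highest total (5.7 kcal/mol).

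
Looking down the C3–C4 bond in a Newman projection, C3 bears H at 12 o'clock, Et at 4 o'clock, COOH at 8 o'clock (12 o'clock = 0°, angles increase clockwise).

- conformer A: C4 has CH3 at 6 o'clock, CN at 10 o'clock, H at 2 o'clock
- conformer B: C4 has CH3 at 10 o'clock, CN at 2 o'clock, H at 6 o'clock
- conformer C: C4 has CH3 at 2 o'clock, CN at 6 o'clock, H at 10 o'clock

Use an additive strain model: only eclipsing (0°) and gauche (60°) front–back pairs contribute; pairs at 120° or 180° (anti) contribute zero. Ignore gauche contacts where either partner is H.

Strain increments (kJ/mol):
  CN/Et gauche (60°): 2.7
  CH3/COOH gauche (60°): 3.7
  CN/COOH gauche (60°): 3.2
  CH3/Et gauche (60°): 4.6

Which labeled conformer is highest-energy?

A

A (staggered): Et(120°)/CH3(180°) gauche 4.6; COOH(240°)/CH3(180°) gauche 3.7; COOH(240°)/CN(300°) gauche 3.2 → 11.5 kJ/mol.
B (staggered): Et(120°)/CN(60°) gauche 2.7; COOH(240°)/CH3(300°) gauche 3.7 → 6.4 kJ/mol.
C (staggered): Et(120°)/CH3(60°) gauche 4.6; Et(120°)/CN(180°) gauche 2.7; COOH(240°)/CN(180°) gauche 3.2 → 10.5 kJ/mol.
A has the highest total (11.5 kJ/mol).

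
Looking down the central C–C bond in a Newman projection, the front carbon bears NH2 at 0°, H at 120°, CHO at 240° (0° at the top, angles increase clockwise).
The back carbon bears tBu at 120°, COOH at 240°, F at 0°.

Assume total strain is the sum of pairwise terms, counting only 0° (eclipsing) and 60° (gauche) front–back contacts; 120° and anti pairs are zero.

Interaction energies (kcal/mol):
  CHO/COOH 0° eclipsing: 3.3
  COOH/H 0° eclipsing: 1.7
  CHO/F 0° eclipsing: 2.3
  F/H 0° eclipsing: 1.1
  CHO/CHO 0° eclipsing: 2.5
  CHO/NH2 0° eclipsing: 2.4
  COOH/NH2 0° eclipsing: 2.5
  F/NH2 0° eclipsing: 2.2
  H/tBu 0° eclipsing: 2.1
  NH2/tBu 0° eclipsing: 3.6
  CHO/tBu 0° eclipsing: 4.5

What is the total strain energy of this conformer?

7.6 kcal/mol

This conformer (eclipsed): NH2–F eclipsed, H–tBu eclipsed, CHO–COOH eclipsed; 2.2 + 2.1 + 3.3 = 7.6 kcal/mol.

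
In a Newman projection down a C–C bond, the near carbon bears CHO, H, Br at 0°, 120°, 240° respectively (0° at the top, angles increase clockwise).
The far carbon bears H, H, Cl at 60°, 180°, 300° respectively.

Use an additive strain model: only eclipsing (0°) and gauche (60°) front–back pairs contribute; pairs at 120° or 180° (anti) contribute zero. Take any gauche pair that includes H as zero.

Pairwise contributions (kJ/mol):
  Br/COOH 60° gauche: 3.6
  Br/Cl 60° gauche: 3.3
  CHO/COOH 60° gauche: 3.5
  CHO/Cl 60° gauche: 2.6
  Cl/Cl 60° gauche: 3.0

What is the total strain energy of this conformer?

5.9 kJ/mol

This conformer (staggered): CHO–Cl gauche, Br–Cl gauche; 2.6 + 3.3 = 5.9 kJ/mol.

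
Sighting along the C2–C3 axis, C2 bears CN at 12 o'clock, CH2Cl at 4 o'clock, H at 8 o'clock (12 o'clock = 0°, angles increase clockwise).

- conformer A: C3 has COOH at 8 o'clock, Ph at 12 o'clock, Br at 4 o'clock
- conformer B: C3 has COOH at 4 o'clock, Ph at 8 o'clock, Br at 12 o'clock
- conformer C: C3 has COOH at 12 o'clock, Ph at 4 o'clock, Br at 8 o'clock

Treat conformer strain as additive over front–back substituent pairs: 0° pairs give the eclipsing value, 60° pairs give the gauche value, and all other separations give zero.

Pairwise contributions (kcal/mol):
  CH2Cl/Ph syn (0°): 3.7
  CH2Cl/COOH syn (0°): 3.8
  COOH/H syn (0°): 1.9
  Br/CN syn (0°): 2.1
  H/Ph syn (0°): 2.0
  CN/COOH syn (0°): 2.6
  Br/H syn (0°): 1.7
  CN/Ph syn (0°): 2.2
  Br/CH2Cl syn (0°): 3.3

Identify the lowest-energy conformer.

A (eclipsed): CN–Ph eclipsed, CH2Cl–Br eclipsed, H–COOH eclipsed; 2.2 + 3.3 + 1.9 = 7.4 kcal/mol.
B (eclipsed): CN–Br eclipsed, CH2Cl–COOH eclipsed, H–Ph eclipsed; 2.1 + 3.8 + 2.0 = 7.9 kcal/mol.
C (eclipsed): CN–COOH eclipsed, CH2Cl–Ph eclipsed, H–Br eclipsed; 2.6 + 3.7 + 1.7 = 8.0 kcal/mol.
A has the lowest total (7.4 kcal/mol).

A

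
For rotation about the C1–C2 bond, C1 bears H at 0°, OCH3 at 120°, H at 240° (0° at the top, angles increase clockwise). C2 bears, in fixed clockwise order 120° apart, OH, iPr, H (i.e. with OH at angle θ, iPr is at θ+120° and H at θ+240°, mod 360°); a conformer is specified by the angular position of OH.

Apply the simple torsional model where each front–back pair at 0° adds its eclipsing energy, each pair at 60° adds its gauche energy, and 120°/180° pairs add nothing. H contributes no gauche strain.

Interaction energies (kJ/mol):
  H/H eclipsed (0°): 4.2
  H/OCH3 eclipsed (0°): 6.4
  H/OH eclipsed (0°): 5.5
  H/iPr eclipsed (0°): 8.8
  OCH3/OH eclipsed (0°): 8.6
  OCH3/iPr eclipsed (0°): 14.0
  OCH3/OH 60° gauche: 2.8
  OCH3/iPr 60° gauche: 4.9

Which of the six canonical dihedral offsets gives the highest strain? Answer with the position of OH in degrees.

OH at 0° (eclipsed): H–OH eclipsed, OCH3–iPr eclipsed, H–H eclipsed; 5.5 + 14.0 + 4.2 = 23.7 kJ/mol.
OH at 60° (staggered): OCH3–OH gauche, OCH3–iPr gauche; 2.8 + 4.9 = 7.7 kJ/mol.
OH at 120° (eclipsed): H–H eclipsed, OCH3–OH eclipsed, H–iPr eclipsed; 4.2 + 8.6 + 8.8 = 21.6 kJ/mol.
OH at 180° (staggered): OCH3–OH gauche; 2.8 = 2.8 kJ/mol.
OH at 240° (eclipsed): H–iPr eclipsed, OCH3–H eclipsed, H–OH eclipsed; 8.8 + 6.4 + 5.5 = 20.7 kJ/mol.
OH at 300° (staggered): OCH3–iPr gauche; 4.9 = 4.9 kJ/mol.
The maximum (23.7 kJ/mol) occurs with OH at 0°.

0°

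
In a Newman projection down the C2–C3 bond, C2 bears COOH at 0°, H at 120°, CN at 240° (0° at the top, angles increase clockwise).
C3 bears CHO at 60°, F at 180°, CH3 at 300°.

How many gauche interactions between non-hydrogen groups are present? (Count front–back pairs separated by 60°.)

Non-H gauche pairs: COOH(0°)/CHO(60°); COOH(0°)/CH3(300°); CN(240°)/F(180°); CN(240°)/CH3(300°) — 4 interactions.

4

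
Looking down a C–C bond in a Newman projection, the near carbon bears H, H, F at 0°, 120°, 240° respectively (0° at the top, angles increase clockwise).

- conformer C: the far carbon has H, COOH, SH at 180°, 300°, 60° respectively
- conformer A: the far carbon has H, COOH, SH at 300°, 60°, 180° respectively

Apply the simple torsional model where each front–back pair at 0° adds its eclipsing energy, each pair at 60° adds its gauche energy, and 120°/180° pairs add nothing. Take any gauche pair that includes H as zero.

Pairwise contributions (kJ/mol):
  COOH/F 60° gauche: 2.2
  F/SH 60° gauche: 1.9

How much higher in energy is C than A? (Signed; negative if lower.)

+0.3 kJ/mol

C is staggered. F at 240° is gauche with COOH at 300° (2.2). Total 2.2 kJ/mol.
A is staggered. F at 240° is gauche with SH at 180° (1.9). Total 1.9 kJ/mol.
E(C) − E(A) = 2.2 − 1.9 = +0.3 kJ/mol.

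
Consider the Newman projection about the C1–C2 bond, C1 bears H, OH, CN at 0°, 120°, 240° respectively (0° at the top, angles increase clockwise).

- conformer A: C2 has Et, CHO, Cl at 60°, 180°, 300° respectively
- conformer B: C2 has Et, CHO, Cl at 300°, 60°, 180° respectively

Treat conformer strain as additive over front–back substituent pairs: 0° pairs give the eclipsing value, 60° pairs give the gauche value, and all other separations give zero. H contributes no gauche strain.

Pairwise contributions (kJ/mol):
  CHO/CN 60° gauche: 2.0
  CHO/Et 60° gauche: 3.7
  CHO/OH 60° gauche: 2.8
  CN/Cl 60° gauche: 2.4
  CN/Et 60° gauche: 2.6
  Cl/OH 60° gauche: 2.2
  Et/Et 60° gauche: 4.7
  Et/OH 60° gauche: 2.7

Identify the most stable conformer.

A is staggered. OH at 120° is gauche with Et at 60° (2.7); OH at 120° is gauche with CHO at 180° (2.8); CN at 240° is gauche with CHO at 180° (2.0); CN at 240° is gauche with Cl at 300° (2.4). Total 9.9 kJ/mol.
B is staggered. OH at 120° is gauche with CHO at 60° (2.8); OH at 120° is gauche with Cl at 180° (2.2); CN at 240° is gauche with Et at 300° (2.6); CN at 240° is gauche with Cl at 180° (2.4). Total 10.0 kJ/mol.
A has the lowest total (9.9 kJ/mol).

A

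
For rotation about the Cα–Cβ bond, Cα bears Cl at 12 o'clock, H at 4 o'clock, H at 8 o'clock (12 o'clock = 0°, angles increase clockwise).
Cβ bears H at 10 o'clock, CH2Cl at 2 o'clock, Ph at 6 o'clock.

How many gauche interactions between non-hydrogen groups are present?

Non-H gauche pairs: Cl(0°)/CH2Cl(60°) — 1 interaction.

1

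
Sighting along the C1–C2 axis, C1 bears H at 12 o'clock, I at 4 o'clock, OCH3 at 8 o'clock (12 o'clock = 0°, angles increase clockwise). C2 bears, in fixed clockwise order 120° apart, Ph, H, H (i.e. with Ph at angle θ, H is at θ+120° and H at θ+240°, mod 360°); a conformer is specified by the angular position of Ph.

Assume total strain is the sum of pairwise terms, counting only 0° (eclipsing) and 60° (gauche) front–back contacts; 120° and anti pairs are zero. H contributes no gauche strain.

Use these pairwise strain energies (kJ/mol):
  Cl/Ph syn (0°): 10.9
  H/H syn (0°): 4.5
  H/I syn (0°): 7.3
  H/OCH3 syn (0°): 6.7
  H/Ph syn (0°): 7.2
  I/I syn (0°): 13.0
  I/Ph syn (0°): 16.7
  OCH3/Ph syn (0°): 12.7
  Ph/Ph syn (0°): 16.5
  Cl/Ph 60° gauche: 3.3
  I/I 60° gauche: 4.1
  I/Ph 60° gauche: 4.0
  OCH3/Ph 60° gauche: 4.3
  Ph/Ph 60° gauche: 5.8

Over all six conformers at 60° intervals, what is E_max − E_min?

Ph at 0° (eclipsed): H–Ph eclipsed, I–H eclipsed, OCH3–H eclipsed; 7.2 + 7.3 + 6.7 = 21.2 kJ/mol.
Ph at 60° (staggered): I–Ph gauche; 4.0 = 4.0 kJ/mol.
Ph at 120° (eclipsed): H–H eclipsed, I–Ph eclipsed, OCH3–H eclipsed; 4.5 + 16.7 + 6.7 = 27.9 kJ/mol.
Ph at 180° (staggered): I–Ph gauche, OCH3–Ph gauche; 4.0 + 4.3 = 8.3 kJ/mol.
Ph at 240° (eclipsed): H–H eclipsed, I–H eclipsed, OCH3–Ph eclipsed; 4.5 + 7.3 + 12.7 = 24.5 kJ/mol.
Ph at 300° (staggered): OCH3–Ph gauche; 4.3 = 4.3 kJ/mol.
Max at 120° (27.9 kJ/mol), min at 60° (4.0 kJ/mol); barrier = 23.9 kJ/mol.

23.9 kJ/mol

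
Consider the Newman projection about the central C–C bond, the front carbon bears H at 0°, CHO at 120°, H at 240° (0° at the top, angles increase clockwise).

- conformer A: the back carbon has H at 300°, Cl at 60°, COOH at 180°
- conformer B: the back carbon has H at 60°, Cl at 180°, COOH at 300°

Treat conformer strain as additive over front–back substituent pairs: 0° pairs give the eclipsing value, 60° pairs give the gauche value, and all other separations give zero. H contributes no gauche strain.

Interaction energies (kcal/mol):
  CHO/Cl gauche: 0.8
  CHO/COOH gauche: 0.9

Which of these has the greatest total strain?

A

A is staggered. CHO at 120° is gauche with Cl at 60° (0.8); CHO at 120° is gauche with COOH at 180° (0.9). Total 1.7 kcal/mol.
B is staggered. CHO at 120° is gauche with Cl at 180° (0.8). Total 0.8 kcal/mol.
A has the highest total (1.7 kcal/mol).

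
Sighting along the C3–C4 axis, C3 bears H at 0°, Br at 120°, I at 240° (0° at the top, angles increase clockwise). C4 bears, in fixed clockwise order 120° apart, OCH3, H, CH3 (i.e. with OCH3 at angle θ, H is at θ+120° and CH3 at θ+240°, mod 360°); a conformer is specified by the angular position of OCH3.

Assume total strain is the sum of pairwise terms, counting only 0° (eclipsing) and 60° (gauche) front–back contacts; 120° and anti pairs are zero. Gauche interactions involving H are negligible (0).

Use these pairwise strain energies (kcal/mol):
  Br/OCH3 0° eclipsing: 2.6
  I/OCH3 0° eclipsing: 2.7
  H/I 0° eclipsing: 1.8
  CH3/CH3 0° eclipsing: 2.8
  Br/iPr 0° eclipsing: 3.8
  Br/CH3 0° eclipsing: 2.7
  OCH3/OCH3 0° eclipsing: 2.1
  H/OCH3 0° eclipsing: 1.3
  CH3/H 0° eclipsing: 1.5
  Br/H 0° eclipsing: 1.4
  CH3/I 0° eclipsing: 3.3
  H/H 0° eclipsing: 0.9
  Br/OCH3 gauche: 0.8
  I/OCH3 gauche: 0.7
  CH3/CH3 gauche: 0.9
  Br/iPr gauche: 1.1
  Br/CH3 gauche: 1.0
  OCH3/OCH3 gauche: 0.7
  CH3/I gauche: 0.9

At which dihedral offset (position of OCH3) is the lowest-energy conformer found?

60°

OCH3 at 0° (eclipsed): H–OCH3 eclipsed, Br–H eclipsed, I–CH3 eclipsed; 1.3 + 1.4 + 3.3 = 6.0 kcal/mol.
OCH3 at 60° (staggered): Br–OCH3 gauche, I–CH3 gauche; 0.8 + 0.9 = 1.7 kcal/mol.
OCH3 at 120° (eclipsed): H–CH3 eclipsed, Br–OCH3 eclipsed, I–H eclipsed; 1.5 + 2.6 + 1.8 = 5.9 kcal/mol.
OCH3 at 180° (staggered): Br–OCH3 gauche, Br–CH3 gauche, I–OCH3 gauche; 0.8 + 1.0 + 0.7 = 2.5 kcal/mol.
OCH3 at 240° (eclipsed): H–H eclipsed, Br–CH3 eclipsed, I–OCH3 eclipsed; 0.9 + 2.7 + 2.7 = 6.3 kcal/mol.
OCH3 at 300° (staggered): Br–CH3 gauche, I–OCH3 gauche, I–CH3 gauche; 1.0 + 0.7 + 0.9 = 2.6 kcal/mol.
The minimum (1.7 kcal/mol) occurs with OCH3 at 60°.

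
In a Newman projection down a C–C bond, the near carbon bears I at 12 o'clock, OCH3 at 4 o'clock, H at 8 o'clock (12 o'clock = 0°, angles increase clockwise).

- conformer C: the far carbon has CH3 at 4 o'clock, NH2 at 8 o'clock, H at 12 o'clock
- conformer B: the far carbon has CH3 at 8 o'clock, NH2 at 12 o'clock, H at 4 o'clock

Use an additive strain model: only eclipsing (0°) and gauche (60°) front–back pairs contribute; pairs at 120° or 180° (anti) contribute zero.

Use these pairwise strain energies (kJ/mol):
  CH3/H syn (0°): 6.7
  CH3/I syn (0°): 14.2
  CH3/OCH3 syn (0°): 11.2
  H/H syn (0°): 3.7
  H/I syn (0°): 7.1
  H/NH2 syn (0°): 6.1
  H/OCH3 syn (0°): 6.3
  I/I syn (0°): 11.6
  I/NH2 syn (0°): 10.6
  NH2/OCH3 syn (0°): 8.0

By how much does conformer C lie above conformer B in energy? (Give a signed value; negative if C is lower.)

C (eclipsed): I–H eclipsed, OCH3–CH3 eclipsed, H–NH2 eclipsed; 7.1 + 11.2 + 6.1 = 24.4 kJ/mol.
B (eclipsed): I–NH2 eclipsed, OCH3–H eclipsed, H–CH3 eclipsed; 10.6 + 6.3 + 6.7 = 23.6 kJ/mol.
E(C) − E(B) = 24.4 − 23.6 = +0.8 kJ/mol.

+0.8 kJ/mol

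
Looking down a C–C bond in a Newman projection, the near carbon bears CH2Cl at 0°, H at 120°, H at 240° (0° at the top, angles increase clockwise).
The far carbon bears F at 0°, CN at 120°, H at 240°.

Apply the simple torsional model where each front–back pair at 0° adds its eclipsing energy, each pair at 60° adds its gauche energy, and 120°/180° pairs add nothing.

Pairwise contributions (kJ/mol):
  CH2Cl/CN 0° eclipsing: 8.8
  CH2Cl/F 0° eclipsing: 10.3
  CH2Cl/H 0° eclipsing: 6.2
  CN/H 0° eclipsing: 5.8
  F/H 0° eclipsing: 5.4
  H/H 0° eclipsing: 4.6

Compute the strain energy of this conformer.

This conformer (eclipsed): CH2Cl–F eclipsed, H–CN eclipsed, H–H eclipsed; 10.3 + 5.8 + 4.6 = 20.7 kJ/mol.

20.7 kJ/mol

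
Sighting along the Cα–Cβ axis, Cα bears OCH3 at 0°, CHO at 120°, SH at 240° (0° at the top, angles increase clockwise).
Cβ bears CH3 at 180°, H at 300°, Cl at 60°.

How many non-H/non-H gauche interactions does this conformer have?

Non-H gauche pairs: OCH3(0°)/Cl(60°); CHO(120°)/CH3(180°); CHO(120°)/Cl(60°); SH(240°)/CH3(180°) — 4 interactions.

4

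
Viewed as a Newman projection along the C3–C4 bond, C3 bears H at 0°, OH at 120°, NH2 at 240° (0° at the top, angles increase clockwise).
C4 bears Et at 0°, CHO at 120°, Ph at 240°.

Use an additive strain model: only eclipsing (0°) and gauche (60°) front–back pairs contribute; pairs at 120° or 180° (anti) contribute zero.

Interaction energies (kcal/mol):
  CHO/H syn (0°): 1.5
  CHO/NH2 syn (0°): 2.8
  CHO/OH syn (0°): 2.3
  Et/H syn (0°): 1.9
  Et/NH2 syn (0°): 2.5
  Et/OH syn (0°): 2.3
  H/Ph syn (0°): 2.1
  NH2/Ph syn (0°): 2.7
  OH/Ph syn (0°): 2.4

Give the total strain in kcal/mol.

6.9 kcal/mol

This conformer (eclipsed): H(0°)/Et(0°) eclipsed 1.9; OH(120°)/CHO(120°) eclipsed 2.3; NH2(240°)/Ph(240°) eclipsed 2.7 → 6.9 kcal/mol.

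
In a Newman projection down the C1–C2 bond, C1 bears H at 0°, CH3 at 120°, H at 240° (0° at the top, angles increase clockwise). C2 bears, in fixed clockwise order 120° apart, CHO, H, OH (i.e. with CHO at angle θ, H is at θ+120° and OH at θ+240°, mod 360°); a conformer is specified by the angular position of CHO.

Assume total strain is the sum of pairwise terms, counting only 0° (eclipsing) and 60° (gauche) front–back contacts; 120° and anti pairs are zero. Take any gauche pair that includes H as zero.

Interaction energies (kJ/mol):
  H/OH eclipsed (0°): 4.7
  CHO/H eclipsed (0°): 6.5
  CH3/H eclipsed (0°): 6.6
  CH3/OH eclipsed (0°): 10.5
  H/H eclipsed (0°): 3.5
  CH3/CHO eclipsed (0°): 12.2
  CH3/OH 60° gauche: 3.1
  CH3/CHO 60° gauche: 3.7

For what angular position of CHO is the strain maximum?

240°

CHO at 0° (eclipsed): H–CHO eclipsed, CH3–H eclipsed, H–OH eclipsed; 6.5 + 6.6 + 4.7 = 17.8 kJ/mol.
CHO at 60° (staggered): CH3–CHO gauche; 3.7 = 3.7 kJ/mol.
CHO at 120° (eclipsed): H–OH eclipsed, CH3–CHO eclipsed, H–H eclipsed; 4.7 + 12.2 + 3.5 = 20.4 kJ/mol.
CHO at 180° (staggered): CH3–CHO gauche, CH3–OH gauche; 3.7 + 3.1 = 6.8 kJ/mol.
CHO at 240° (eclipsed): H–H eclipsed, CH3–OH eclipsed, H–CHO eclipsed; 3.5 + 10.5 + 6.5 = 20.5 kJ/mol.
CHO at 300° (staggered): CH3–OH gauche; 3.1 = 3.1 kJ/mol.
The maximum (20.5 kJ/mol) occurs with CHO at 240°.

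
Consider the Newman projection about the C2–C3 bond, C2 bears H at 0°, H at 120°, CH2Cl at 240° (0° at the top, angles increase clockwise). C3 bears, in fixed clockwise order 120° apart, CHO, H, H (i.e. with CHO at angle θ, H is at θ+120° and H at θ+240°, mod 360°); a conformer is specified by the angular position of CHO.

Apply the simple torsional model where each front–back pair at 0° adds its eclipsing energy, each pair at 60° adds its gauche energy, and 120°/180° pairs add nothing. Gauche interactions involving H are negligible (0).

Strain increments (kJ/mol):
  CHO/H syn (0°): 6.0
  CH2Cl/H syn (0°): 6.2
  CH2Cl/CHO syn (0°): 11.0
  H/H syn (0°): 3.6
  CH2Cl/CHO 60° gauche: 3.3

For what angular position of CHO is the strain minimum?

CHO at 0° (eclipsed): H–CHO eclipsed, H–H eclipsed, CH2Cl–H eclipsed; 6.0 + 3.6 + 6.2 = 15.8 kJ/mol.
CHO at 60° (staggered): no non-H gauche contacts → 0.0 kJ/mol.
CHO at 120° (eclipsed): H–H eclipsed, H–CHO eclipsed, CH2Cl–H eclipsed; 3.6 + 6.0 + 6.2 = 15.8 kJ/mol.
CHO at 180° (staggered): CH2Cl–CHO gauche; 3.3 = 3.3 kJ/mol.
CHO at 240° (eclipsed): H–H eclipsed, H–H eclipsed, CH2Cl–CHO eclipsed; 3.6 + 3.6 + 11.0 = 18.2 kJ/mol.
CHO at 300° (staggered): CH2Cl–CHO gauche; 3.3 = 3.3 kJ/mol.
The minimum (0.0 kJ/mol) occurs with CHO at 60°.

60°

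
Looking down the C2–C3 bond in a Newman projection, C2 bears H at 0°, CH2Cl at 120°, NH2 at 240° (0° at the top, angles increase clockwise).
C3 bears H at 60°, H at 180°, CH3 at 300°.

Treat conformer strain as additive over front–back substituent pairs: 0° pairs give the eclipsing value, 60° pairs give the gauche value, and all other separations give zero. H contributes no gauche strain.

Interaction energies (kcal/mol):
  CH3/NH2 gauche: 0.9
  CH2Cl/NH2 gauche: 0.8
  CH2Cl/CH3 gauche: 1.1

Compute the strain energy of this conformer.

This conformer (staggered): NH2–CH3 gauche; 0.9 = 0.9 kcal/mol.

0.9 kcal/mol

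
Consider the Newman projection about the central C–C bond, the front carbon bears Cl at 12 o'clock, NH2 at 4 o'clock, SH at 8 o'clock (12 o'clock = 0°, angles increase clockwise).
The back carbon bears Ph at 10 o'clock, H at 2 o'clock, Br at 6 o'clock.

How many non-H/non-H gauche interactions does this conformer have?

4

Non-H gauche pairs: Cl(0°)/Ph(300°); NH2(120°)/Br(180°); SH(240°)/Ph(300°); SH(240°)/Br(180°) — 4 interactions.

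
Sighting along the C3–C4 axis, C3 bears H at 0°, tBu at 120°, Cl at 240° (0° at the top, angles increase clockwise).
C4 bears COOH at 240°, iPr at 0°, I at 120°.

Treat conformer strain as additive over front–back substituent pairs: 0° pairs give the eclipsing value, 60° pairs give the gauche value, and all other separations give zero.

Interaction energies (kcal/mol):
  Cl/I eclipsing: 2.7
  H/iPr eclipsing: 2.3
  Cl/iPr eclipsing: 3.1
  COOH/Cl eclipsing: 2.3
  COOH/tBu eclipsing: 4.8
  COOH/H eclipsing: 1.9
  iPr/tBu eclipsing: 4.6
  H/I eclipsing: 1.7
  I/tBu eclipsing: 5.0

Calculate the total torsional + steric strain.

9.6 kcal/mol

This conformer (eclipsed): H–iPr eclipsed, tBu–I eclipsed, Cl–COOH eclipsed; 2.3 + 5.0 + 2.3 = 9.6 kcal/mol.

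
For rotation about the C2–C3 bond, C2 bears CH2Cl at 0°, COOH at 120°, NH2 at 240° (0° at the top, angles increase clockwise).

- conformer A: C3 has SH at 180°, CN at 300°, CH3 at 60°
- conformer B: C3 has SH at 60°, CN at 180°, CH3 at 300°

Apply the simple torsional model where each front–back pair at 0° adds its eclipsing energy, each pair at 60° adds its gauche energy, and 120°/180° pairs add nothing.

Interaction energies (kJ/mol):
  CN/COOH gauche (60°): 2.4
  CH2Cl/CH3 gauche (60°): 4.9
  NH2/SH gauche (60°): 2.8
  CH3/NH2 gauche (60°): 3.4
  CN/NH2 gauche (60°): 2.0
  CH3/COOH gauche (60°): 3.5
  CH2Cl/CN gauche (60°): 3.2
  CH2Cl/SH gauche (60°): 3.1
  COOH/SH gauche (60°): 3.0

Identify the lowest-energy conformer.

A (staggered): CH2Cl–CN gauche, CH2Cl–CH3 gauche, COOH–SH gauche, COOH–CH3 gauche, NH2–SH gauche, NH2–CN gauche; 3.2 + 4.9 + 3.0 + 3.5 + 2.8 + 2.0 = 19.4 kJ/mol.
B (staggered): CH2Cl–SH gauche, CH2Cl–CH3 gauche, COOH–SH gauche, COOH–CN gauche, NH2–CN gauche, NH2–CH3 gauche; 3.1 + 4.9 + 3.0 + 2.4 + 2.0 + 3.4 = 18.8 kJ/mol.
B has the lowest total (18.8 kJ/mol).

B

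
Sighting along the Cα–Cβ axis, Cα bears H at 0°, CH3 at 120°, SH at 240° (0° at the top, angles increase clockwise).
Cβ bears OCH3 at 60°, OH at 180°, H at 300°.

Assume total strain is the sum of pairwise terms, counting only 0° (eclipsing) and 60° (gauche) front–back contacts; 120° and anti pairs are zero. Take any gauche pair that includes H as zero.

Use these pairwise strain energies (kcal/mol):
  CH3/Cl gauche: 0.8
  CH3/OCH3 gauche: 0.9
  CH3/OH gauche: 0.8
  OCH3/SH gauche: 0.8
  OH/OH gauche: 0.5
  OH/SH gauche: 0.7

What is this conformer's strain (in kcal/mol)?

2.4 kcal/mol

This conformer (staggered): CH3(120°)/OCH3(60°) gauche 0.9; CH3(120°)/OH(180°) gauche 0.8; SH(240°)/OH(180°) gauche 0.7 → 2.4 kcal/mol.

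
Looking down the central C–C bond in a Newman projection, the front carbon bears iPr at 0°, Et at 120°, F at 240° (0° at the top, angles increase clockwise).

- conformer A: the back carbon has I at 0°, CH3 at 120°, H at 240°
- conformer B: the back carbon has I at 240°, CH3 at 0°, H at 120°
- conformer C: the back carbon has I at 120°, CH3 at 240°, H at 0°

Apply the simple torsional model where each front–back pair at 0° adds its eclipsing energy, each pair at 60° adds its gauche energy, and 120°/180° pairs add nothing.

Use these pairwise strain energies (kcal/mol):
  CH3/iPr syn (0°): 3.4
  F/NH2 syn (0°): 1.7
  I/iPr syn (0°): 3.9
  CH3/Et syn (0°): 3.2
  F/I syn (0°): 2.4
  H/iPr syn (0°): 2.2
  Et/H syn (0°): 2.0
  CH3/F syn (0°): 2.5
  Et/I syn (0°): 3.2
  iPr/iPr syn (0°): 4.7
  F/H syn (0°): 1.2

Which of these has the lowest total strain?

B

A is eclipsed. iPr at 0° is eclipsed with I at 0° (3.9); Et at 120° is eclipsed with CH3 at 120° (3.2); F at 240° is eclipsed with H at 240° (1.2). Total 8.3 kcal/mol.
B is eclipsed. iPr at 0° is eclipsed with CH3 at 0° (3.4); Et at 120° is eclipsed with H at 120° (2.0); F at 240° is eclipsed with I at 240° (2.4). Total 7.8 kcal/mol.
C is eclipsed. iPr at 0° is eclipsed with H at 0° (2.2); Et at 120° is eclipsed with I at 120° (3.2); F at 240° is eclipsed with CH3 at 240° (2.5). Total 7.9 kcal/mol.
B has the lowest total (7.8 kcal/mol).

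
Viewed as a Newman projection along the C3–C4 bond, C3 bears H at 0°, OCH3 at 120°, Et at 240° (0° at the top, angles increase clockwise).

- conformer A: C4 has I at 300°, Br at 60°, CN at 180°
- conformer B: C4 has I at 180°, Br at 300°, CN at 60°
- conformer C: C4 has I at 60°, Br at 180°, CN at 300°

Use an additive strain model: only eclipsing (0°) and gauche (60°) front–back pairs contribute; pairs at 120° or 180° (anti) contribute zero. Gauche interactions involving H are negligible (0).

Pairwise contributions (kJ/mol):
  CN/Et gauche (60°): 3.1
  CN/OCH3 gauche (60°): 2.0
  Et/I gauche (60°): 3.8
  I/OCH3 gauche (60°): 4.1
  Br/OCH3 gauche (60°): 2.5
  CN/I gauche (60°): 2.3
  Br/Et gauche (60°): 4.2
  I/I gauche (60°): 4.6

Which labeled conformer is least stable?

A is staggered. OCH3 at 120° is gauche with Br at 60° (2.5); OCH3 at 120° is gauche with CN at 180° (2.0); Et at 240° is gauche with I at 300° (3.8); Et at 240° is gauche with CN at 180° (3.1). Total 11.4 kJ/mol.
B is staggered. OCH3 at 120° is gauche with I at 180° (4.1); OCH3 at 120° is gauche with CN at 60° (2.0); Et at 240° is gauche with I at 180° (3.8); Et at 240° is gauche with Br at 300° (4.2). Total 14.1 kJ/mol.
C is staggered. OCH3 at 120° is gauche with I at 60° (4.1); OCH3 at 120° is gauche with Br at 180° (2.5); Et at 240° is gauche with Br at 180° (4.2); Et at 240° is gauche with CN at 300° (3.1). Total 13.9 kJ/mol.
B has the highest total (14.1 kJ/mol).

B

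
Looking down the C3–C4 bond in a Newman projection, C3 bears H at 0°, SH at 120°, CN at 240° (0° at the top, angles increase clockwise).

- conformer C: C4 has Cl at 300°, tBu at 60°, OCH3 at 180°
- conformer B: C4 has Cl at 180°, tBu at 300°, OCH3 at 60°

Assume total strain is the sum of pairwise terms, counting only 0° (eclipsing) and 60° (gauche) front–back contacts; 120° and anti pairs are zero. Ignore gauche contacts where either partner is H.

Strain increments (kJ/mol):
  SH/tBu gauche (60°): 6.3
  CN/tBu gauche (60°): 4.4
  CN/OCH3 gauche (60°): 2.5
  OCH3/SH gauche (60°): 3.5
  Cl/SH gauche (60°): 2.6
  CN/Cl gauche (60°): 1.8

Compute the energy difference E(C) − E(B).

C is staggered. SH at 120° is gauche with tBu at 60° (6.3); SH at 120° is gauche with OCH3 at 180° (3.5); CN at 240° is gauche with Cl at 300° (1.8); CN at 240° is gauche with OCH3 at 180° (2.5). Total 14.1 kJ/mol.
B is staggered. SH at 120° is gauche with Cl at 180° (2.6); SH at 120° is gauche with OCH3 at 60° (3.5); CN at 240° is gauche with Cl at 180° (1.8); CN at 240° is gauche with tBu at 300° (4.4). Total 12.3 kJ/mol.
E(C) − E(B) = 14.1 − 12.3 = +1.8 kJ/mol.

+1.8 kJ/mol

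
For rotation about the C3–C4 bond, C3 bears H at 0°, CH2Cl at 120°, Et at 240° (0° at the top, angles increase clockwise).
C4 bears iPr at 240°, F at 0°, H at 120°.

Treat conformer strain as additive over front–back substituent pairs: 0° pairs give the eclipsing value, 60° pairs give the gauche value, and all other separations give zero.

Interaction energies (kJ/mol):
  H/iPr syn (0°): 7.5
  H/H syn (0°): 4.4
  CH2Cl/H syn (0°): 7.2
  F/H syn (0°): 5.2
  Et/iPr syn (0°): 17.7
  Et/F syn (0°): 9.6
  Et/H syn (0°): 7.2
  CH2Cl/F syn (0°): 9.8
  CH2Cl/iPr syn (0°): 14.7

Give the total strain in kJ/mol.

This conformer (eclipsed): H–F eclipsed, CH2Cl–H eclipsed, Et–iPr eclipsed; 5.2 + 7.2 + 17.7 = 30.1 kJ/mol.

30.1 kJ/mol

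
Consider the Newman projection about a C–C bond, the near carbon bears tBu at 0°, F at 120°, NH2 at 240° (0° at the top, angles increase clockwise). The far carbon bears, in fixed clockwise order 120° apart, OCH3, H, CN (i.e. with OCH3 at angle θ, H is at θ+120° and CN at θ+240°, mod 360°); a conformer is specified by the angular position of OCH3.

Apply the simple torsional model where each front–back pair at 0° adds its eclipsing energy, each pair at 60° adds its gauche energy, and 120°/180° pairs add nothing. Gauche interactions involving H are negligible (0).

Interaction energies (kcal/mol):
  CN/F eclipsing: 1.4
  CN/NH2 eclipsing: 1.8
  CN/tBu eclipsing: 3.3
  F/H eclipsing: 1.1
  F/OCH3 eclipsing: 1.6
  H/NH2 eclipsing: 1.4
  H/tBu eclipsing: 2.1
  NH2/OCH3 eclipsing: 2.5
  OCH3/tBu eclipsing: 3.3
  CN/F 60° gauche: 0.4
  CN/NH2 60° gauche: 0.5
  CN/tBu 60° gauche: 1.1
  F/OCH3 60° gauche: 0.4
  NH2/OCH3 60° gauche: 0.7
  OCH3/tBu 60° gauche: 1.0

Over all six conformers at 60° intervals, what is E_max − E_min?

OCH3 at 0° is eclipsed. tBu at 0° is eclipsed with OCH3 at 0° (3.3); F at 120° is eclipsed with H at 120° (1.1); NH2 at 240° is eclipsed with CN at 240° (1.8). Total 6.2 kcal/mol.
OCH3 at 60° is staggered. tBu at 0° is gauche with OCH3 at 60° (1.0); tBu at 0° is gauche with CN at 300° (1.1); F at 120° is gauche with OCH3 at 60° (0.4); NH2 at 240° is gauche with CN at 300° (0.5). Total 3.0 kcal/mol.
OCH3 at 120° is eclipsed. tBu at 0° is eclipsed with CN at 0° (3.3); F at 120° is eclipsed with OCH3 at 120° (1.6); NH2 at 240° is eclipsed with H at 240° (1.4). Total 6.3 kcal/mol.
OCH3 at 180° is staggered. tBu at 0° is gauche with CN at 60° (1.1); F at 120° is gauche with OCH3 at 180° (0.4); F at 120° is gauche with CN at 60° (0.4); NH2 at 240° is gauche with OCH3 at 180° (0.7). Total 2.6 kcal/mol.
OCH3 at 240° is eclipsed. tBu at 0° is eclipsed with H at 0° (2.1); F at 120° is eclipsed with CN at 120° (1.4); NH2 at 240° is eclipsed with OCH3 at 240° (2.5). Total 6.0 kcal/mol.
OCH3 at 300° is staggered. tBu at 0° is gauche with OCH3 at 300° (1.0); F at 120° is gauche with CN at 180° (0.4); NH2 at 240° is gauche with OCH3 at 300° (0.7); NH2 at 240° is gauche with CN at 180° (0.5). Total 2.6 kcal/mol.
Max at 120° (6.3 kcal/mol), min at 180° (2.6 kcal/mol); barrier = 3.7 kcal/mol.

3.7 kcal/mol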